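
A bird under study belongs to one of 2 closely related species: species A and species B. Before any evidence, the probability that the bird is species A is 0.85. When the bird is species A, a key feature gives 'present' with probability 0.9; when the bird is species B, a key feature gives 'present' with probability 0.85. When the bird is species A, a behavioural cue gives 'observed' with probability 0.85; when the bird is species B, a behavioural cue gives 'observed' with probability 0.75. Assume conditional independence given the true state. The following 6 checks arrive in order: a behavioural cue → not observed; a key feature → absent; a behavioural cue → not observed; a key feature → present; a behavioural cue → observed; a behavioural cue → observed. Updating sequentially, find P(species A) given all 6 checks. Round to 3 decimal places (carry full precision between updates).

After a behavioural cue='not observed': P(species A) = 0.15·0.8500 / (0.15·0.8500 + 0.25·0.1500) ≈ 0.7727
After a key feature='absent': P(species A) = 0.1·0.7727 / (0.1·0.7727 + 0.15·0.2273) ≈ 0.6939
After a behavioural cue='not observed': P(species A) = 0.15·0.6939 / (0.15·0.6939 + 0.25·0.3061) ≈ 0.5763
After a key feature='present': P(species A) = 0.9·0.5763 / (0.9·0.5763 + 0.85·0.4237) ≈ 0.5902
After a behavioural cue='observed': P(species A) = 0.85·0.5902 / (0.85·0.5902 + 0.75·0.4098) ≈ 0.6201
After a behavioural cue='observed': P(species A) = 0.85·0.6201 / (0.85·0.6201 + 0.75·0.3799) ≈ 0.6491

0.649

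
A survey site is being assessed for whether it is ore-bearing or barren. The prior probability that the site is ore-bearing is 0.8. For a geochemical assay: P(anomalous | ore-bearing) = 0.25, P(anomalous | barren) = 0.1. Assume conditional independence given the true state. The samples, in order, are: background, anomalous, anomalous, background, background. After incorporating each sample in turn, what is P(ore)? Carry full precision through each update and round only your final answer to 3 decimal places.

0.935

After 'background': P(ore) = 0.75·0.8000 / (0.75·0.8000 + 0.9·0.2000) ≈ 0.7692
After 'anomalous': P(ore) = 0.25·0.7692 / (0.25·0.7692 + 0.1·0.2308) ≈ 0.8929
After 'anomalous': P(ore) = 0.25·0.8929 / (0.25·0.8929 + 0.1·0.1071) ≈ 0.9542
After 'background': P(ore) = 0.75·0.9542 / (0.75·0.9542 + 0.9·0.0458) ≈ 0.9455
After 'background': P(ore) = 0.75·0.9455 / (0.75·0.9455 + 0.9·0.0545) ≈ 0.9353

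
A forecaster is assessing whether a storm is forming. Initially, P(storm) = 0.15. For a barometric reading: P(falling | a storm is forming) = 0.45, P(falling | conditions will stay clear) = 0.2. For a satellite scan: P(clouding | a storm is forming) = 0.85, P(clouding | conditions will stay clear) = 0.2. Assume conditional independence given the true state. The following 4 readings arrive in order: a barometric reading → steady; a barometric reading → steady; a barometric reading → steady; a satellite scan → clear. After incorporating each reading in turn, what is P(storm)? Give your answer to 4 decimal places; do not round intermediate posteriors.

0.0106

Apply Bayes' rule sequentially, carrying P(storm) forward.
After a barometric reading='steady': P(storm) = 0.55·0.1500 / (0.55·0.1500 + 0.8·0.8500) ≈ 0.1082
After a barometric reading='steady': P(storm) = 0.55·0.1082 / (0.55·0.1082 + 0.8·0.8918) ≈ 0.0770
After a barometric reading='steady': P(storm) = 0.55·0.0770 / (0.55·0.0770 + 0.8·0.9230) ≈ 0.0542
After a satellite scan='clear': P(storm) = 0.15·0.0542 / (0.15·0.0542 + 0.8·0.9458) ≈ 0.0106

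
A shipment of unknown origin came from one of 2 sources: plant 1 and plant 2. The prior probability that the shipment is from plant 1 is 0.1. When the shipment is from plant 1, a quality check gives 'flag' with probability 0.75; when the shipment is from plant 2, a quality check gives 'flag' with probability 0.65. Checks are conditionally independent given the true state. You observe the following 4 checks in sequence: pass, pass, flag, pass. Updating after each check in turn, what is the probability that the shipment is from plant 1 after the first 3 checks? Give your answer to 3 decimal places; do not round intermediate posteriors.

Each posterior becomes the prior for the next update.
After 'pass': P(plant 1) = 0.25·0.1000 / (0.25·0.1000 + 0.35·0.9000) ≈ 0.0735
After 'pass': P(plant 1) = 0.25·0.0735 / (0.25·0.0735 + 0.35·0.9265) ≈ 0.0536
After 'flag': P(plant 1) = 0.75·0.0536 / (0.75·0.0536 + 0.65·0.9464) ≈ 0.0614

0.061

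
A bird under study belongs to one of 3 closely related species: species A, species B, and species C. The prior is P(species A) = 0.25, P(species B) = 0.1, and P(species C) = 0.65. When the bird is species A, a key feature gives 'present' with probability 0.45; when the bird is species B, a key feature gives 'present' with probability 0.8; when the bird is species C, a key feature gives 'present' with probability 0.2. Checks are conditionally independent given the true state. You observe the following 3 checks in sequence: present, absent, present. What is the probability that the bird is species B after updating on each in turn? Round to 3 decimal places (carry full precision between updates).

After 'present': normaliser = 0.45·0.2500 + 0.8·0.1000 + 0.2·0.6500; P(species A) ≈ 0.3488, P(species B) ≈ 0.2481, P(species C) ≈ 0.4031
After 'absent': normaliser = 0.55·0.3488 + 0.2·0.2481 + 0.8·0.4031; P(species A) ≈ 0.3402, P(species B) ≈ 0.0880, P(species C) ≈ 0.5718
After 'present': normaliser = 0.45·0.3402 + 0.8·0.0880 + 0.2·0.5718; P(species A) ≈ 0.4532, P(species B) ≈ 0.2083, P(species C) ≈ 0.3385

0.208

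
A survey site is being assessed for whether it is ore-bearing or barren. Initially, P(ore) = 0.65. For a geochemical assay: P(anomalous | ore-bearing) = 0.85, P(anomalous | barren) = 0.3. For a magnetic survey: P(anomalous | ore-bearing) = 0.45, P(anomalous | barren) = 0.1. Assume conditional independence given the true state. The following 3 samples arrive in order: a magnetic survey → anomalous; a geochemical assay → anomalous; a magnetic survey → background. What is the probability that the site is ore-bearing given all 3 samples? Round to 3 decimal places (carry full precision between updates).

Apply Bayes' rule sequentially, carrying P(ore) forward.
After a magnetic survey='anomalous': P(ore) = 0.45·0.6500 / (0.45·0.6500 + 0.1·0.3500) ≈ 0.8931
After a geochemical assay='anomalous': P(ore) = 0.85·0.8931 / (0.85·0.8931 + 0.3·0.1069) ≈ 0.9595
After a magnetic survey='background': P(ore) = 0.55·0.9595 / (0.55·0.9595 + 0.9·0.0405) ≈ 0.9354

0.935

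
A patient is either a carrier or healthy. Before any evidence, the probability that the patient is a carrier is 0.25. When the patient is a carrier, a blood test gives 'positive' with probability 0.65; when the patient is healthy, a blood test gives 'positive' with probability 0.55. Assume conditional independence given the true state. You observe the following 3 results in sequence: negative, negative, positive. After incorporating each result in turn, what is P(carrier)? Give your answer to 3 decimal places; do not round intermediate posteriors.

After 'negative': P(carrier) = 0.35·0.2500 / (0.35·0.2500 + 0.45·0.7500) ≈ 0.2059
After 'negative': P(carrier) = 0.35·0.2059 / (0.35·0.2059 + 0.45·0.7941) ≈ 0.1678
After 'positive': P(carrier) = 0.65·0.1678 / (0.65·0.1678 + 0.55·0.8322) ≈ 0.1924

0.192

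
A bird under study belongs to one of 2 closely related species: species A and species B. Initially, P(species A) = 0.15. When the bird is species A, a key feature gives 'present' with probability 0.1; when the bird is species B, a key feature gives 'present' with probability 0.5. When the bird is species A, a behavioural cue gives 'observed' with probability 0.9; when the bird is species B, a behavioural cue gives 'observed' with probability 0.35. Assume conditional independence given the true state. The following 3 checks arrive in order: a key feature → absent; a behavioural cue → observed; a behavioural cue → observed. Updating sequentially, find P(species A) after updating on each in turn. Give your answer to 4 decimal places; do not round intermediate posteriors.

0.6775

After a key feature='absent': P(species A) = 0.9·0.1500 / (0.9·0.1500 + 0.5·0.8500) ≈ 0.2411
After a behavioural cue='observed': P(species A) = 0.9·0.2411 / (0.9·0.2411 + 0.35·0.7589) ≈ 0.4496
After a behavioural cue='observed': P(species A) = 0.9·0.4496 / (0.9·0.4496 + 0.35·0.5504) ≈ 0.6775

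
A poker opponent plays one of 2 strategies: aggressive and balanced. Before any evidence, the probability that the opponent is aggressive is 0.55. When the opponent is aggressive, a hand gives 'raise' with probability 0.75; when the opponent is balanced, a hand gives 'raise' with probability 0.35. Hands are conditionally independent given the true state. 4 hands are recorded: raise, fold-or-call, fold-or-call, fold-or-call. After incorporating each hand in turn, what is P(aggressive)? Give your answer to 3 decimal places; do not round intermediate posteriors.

After 'raise': P(aggressive) = 0.75·0.5500 / (0.75·0.5500 + 0.35·0.4500) ≈ 0.7237
After 'fold-or-call': P(aggressive) = 0.25·0.7237 / (0.25·0.7237 + 0.65·0.2763) ≈ 0.5018
After 'fold-or-call': P(aggressive) = 0.25·0.5018 / (0.25·0.5018 + 0.65·0.4982) ≈ 0.2792
After 'fold-or-call': P(aggressive) = 0.25·0.2792 / (0.25·0.2792 + 0.65·0.7208) ≈ 0.1297

0.130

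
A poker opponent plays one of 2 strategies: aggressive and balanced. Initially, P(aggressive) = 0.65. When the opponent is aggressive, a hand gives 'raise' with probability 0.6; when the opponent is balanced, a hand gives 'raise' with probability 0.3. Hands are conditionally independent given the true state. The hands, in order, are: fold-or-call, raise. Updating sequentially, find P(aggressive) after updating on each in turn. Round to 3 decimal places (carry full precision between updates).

After 'fold-or-call': P(aggressive) = 0.4·0.6500 / (0.4·0.6500 + 0.7·0.3500) ≈ 0.5149
After 'raise': P(aggressive) = 0.6·0.5149 / (0.6·0.5149 + 0.3·0.4851) ≈ 0.6797

0.680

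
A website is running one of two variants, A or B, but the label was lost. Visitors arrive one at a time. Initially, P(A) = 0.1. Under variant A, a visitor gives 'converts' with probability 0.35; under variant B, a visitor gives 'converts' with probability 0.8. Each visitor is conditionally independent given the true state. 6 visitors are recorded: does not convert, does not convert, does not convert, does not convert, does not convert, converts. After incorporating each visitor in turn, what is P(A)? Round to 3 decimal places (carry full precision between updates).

0.946

After 'does not convert': P(A) = 0.65·0.1000 / (0.65·0.1000 + 0.2·0.9000) ≈ 0.2653
After 'does not convert': P(A) = 0.65·0.2653 / (0.65·0.2653 + 0.2·0.7347) ≈ 0.5399
After 'does not convert': P(A) = 0.65·0.5399 / (0.65·0.5399 + 0.2·0.4601) ≈ 0.7923
After 'does not convert': P(A) = 0.65·0.7923 / (0.65·0.7923 + 0.2·0.2077) ≈ 0.9254
After 'does not convert': P(A) = 0.65·0.9254 / (0.65·0.9254 + 0.2·0.0746) ≈ 0.9758
After 'converts': P(A) = 0.35·0.9758 / (0.35·0.9758 + 0.8·0.0242) ≈ 0.9463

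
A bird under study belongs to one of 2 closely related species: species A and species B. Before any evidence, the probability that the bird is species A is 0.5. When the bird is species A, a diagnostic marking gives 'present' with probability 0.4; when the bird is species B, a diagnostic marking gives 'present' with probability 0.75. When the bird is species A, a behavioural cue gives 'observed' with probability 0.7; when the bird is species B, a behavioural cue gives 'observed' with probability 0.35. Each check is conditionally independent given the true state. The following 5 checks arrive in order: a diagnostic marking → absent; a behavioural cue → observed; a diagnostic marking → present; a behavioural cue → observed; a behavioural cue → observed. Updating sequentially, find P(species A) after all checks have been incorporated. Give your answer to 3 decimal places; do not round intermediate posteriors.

0.911

Apply Bayes' rule sequentially, carrying P(species A) forward.
After a diagnostic marking='absent': P(species A) = 0.6·0.5000 / (0.6·0.5000 + 0.25·0.5000) ≈ 0.7059
After a behavioural cue='observed': P(species A) = 0.7·0.7059 / (0.7·0.7059 + 0.35·0.2941) ≈ 0.8276
After a diagnostic marking='present': P(species A) = 0.4·0.8276 / (0.4·0.8276 + 0.75·0.1724) ≈ 0.7191
After a behavioural cue='observed': P(species A) = 0.7·0.7191 / (0.7·0.7191 + 0.35·0.2809) ≈ 0.8366
After a behavioural cue='observed': P(species A) = 0.7·0.8366 / (0.7·0.8366 + 0.35·0.1634) ≈ 0.9110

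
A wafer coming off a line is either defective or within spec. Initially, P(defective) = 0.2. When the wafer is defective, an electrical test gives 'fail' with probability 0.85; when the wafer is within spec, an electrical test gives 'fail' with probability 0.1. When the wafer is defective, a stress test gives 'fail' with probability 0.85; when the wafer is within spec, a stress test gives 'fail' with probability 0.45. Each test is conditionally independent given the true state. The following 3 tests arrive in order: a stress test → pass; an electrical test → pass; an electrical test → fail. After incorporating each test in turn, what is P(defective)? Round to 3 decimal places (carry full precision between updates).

0.088

After a stress test='pass': P(defective) = 0.15·0.2000 / (0.15·0.2000 + 0.55·0.8000) ≈ 0.0638
After an electrical test='pass': P(defective) = 0.15·0.0638 / (0.15·0.0638 + 0.9·0.9362) ≈ 0.0112
After an electrical test='fail': P(defective) = 0.85·0.0112 / (0.85·0.0112 + 0.1·0.9888) ≈ 0.0881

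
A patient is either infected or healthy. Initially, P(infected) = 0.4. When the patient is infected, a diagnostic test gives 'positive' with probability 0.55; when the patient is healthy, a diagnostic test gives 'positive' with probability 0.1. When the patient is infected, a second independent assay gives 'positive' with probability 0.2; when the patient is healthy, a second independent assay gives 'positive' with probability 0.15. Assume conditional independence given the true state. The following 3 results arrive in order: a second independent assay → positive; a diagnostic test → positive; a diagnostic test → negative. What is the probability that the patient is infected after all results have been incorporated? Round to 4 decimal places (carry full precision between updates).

0.7097

Each posterior becomes the prior for the next update.
After a second independent assay='positive': P(infected) = 0.2·0.4000 / (0.2·0.4000 + 0.15·0.6000) ≈ 0.4706
After a diagnostic test='positive': P(infected) = 0.55·0.4706 / (0.55·0.4706 + 0.1·0.5294) ≈ 0.8302
After a diagnostic test='negative': P(infected) = 0.45·0.8302 / (0.45·0.8302 + 0.9·0.1698) ≈ 0.7097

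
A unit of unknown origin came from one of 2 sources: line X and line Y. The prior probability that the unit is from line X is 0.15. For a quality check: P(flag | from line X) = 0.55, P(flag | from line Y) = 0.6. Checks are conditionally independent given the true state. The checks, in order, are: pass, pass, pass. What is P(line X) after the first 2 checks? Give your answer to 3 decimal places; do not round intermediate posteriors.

After 'pass': P(line X) = 0.45·0.1500 / (0.45·0.1500 + 0.4·0.8500) ≈ 0.1656
After 'pass': P(line X) = 0.45·0.1656 / (0.45·0.1656 + 0.4·0.8344) ≈ 0.1826

0.183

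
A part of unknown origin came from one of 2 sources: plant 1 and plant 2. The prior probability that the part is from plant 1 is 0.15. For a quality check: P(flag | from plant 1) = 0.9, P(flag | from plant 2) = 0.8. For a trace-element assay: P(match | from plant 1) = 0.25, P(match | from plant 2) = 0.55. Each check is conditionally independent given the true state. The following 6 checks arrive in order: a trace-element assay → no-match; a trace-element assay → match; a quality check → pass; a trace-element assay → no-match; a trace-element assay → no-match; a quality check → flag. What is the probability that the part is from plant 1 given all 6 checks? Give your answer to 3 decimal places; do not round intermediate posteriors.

0.173

After a trace-element assay='no-match': P(plant 1) = 0.75·0.1500 / (0.75·0.1500 + 0.45·0.8500) ≈ 0.2273
After a trace-element assay='match': P(plant 1) = 0.25·0.2273 / (0.25·0.2273 + 0.55·0.7727) ≈ 0.1179
After a quality check='pass': P(plant 1) = 0.1·0.1179 / (0.1·0.1179 + 0.2·0.8821) ≈ 0.0627
After a trace-element assay='no-match': P(plant 1) = 0.75·0.0627 / (0.75·0.0627 + 0.45·0.9373) ≈ 0.1002
After a trace-element assay='no-match': P(plant 1) = 0.75·0.1002 / (0.75·0.1002 + 0.45·0.8998) ≈ 0.1566
After a quality check='flag': P(plant 1) = 0.9·0.1566 / (0.9·0.1566 + 0.8·0.8434) ≈ 0.1728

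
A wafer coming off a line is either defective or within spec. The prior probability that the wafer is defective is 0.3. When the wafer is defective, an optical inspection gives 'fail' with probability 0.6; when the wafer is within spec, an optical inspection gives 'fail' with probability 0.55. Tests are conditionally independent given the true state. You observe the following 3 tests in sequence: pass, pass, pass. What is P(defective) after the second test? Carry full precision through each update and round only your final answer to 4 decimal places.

Each posterior becomes the prior for the next update.
After 'pass': P(defective) = 0.4·0.3000 / (0.4·0.3000 + 0.45·0.7000) ≈ 0.2759
After 'pass': P(defective) = 0.4·0.2759 / (0.4·0.2759 + 0.45·0.7241) ≈ 0.2530

0.2530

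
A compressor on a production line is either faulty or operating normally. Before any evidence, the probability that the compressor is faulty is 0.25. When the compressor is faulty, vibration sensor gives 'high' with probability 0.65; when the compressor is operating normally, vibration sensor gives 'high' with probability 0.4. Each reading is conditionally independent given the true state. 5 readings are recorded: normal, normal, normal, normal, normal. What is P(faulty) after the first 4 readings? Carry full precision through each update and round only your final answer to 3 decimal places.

0.037

After 'normal': P(faulty) = 0.35·0.2500 / (0.35·0.2500 + 0.6·0.7500) ≈ 0.1628
After 'normal': P(faulty) = 0.35·0.1628 / (0.35·0.1628 + 0.6·0.8372) ≈ 0.1019
After 'normal': P(faulty) = 0.35·0.1019 / (0.35·0.1019 + 0.6·0.8981) ≈ 0.0621
After 'normal': P(faulty) = 0.35·0.0621 / (0.35·0.0621 + 0.6·0.9379) ≈ 0.0372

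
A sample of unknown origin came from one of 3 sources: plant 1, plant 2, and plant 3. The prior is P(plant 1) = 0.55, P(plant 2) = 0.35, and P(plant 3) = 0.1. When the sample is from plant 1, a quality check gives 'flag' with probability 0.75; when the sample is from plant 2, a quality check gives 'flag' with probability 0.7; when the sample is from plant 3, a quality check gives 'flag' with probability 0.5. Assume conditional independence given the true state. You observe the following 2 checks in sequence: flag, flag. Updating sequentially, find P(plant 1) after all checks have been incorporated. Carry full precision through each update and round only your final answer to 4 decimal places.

After 'flag': normaliser = 0.75·0.5500 + 0.7·0.3500 + 0.5·0.1000; P(plant 1) ≈ 0.5830, P(plant 2) ≈ 0.3463, P(plant 3) ≈ 0.0707
After 'flag': normaliser = 0.75·0.5830 + 0.7·0.3463 + 0.5·0.0707; P(plant 1) ≈ 0.6116, P(plant 2) ≈ 0.3390, P(plant 3) ≈ 0.0494

0.6116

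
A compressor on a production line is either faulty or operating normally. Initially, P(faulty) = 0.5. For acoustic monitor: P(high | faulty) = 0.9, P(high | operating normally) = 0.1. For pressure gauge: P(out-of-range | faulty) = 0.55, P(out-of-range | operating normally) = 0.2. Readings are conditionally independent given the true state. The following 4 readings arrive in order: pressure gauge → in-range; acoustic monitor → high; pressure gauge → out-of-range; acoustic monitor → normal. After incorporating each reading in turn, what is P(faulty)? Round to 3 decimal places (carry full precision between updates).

0.607

Each posterior becomes the prior for the next update.
After pressure gauge='in-range': P(faulty) = 0.45·0.5000 / (0.45·0.5000 + 0.8·0.5000) ≈ 0.3600
After acoustic monitor='high': P(faulty) = 0.9·0.3600 / (0.9·0.3600 + 0.1·0.6400) ≈ 0.8351
After pressure gauge='out-of-range': P(faulty) = 0.55·0.8351 / (0.55·0.8351 + 0.2·0.1649) ≈ 0.9330
After acoustic monitor='normal': P(faulty) = 0.1·0.9330 / (0.1·0.9330 + 0.9·0.0670) ≈ 0.6074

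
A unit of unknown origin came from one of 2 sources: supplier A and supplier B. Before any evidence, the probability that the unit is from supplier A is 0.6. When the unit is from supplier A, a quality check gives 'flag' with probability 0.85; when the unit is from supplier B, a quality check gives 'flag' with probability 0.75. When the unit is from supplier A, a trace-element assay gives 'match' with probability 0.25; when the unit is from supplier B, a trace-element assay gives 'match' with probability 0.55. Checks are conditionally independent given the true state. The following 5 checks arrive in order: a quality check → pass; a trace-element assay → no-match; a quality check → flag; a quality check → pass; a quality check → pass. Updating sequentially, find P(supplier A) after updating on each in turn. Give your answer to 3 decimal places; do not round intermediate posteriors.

0.380

Apply Bayes' rule sequentially, carrying P(supplier A) forward.
After a quality check='pass': P(supplier A) = 0.15·0.6000 / (0.15·0.6000 + 0.25·0.4000) ≈ 0.4737
After a trace-element assay='no-match': P(supplier A) = 0.75·0.4737 / (0.75·0.4737 + 0.45·0.5263) ≈ 0.6000
After a quality check='flag': P(supplier A) = 0.85·0.6000 / (0.85·0.6000 + 0.75·0.4000) ≈ 0.6296
After a quality check='pass': P(supplier A) = 0.15·0.6296 / (0.15·0.6296 + 0.25·0.3704) ≈ 0.5050
After a quality check='pass': P(supplier A) = 0.15·0.5050 / (0.15·0.5050 + 0.25·0.4950) ≈ 0.3797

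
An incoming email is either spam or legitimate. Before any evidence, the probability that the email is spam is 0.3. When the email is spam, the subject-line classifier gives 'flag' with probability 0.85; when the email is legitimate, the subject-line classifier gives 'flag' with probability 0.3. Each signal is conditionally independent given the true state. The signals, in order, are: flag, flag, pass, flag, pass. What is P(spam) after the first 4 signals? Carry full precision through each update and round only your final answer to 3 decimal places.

Apply Bayes' rule sequentially, carrying P(spam) forward.
After 'flag': P(spam) = 0.85·0.3000 / (0.85·0.3000 + 0.3·0.7000) ≈ 0.5484
After 'flag': P(spam) = 0.85·0.5484 / (0.85·0.5484 + 0.3·0.4516) ≈ 0.7748
After 'pass': P(spam) = 0.15·0.7748 / (0.15·0.7748 + 0.7·0.2252) ≈ 0.4244
After 'flag': P(spam) = 0.85·0.4244 / (0.85·0.4244 + 0.3·0.5756) ≈ 0.6763

0.676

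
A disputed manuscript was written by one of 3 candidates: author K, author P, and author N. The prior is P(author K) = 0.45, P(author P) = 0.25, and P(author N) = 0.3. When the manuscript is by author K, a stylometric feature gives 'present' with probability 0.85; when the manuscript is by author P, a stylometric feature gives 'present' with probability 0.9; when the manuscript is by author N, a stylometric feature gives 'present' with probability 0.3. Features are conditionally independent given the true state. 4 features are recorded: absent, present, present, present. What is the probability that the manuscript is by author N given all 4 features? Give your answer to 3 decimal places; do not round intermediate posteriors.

After 'absent': normaliser = 0.15·0.4500 + 0.1·0.2500 + 0.7·0.3000; P(author K) ≈ 0.2231, P(author P) ≈ 0.0826, P(author N) ≈ 0.6942
After 'present': normaliser = 0.85·0.2231 + 0.9·0.0826 + 0.3·0.6942; P(author K) ≈ 0.4016, P(author P) ≈ 0.1575, P(author N) ≈ 0.4409
After 'present': normaliser = 0.85·0.4016 + 0.9·0.1575 + 0.3·0.4409; P(author K) ≈ 0.5547, P(author P) ≈ 0.2303, P(author N) ≈ 0.2150
After 'present': normaliser = 0.85·0.5547 + 0.9·0.2303 + 0.3·0.2150; P(author K) ≈ 0.6343, P(author P) ≈ 0.2789, P(author N) ≈ 0.0868

0.087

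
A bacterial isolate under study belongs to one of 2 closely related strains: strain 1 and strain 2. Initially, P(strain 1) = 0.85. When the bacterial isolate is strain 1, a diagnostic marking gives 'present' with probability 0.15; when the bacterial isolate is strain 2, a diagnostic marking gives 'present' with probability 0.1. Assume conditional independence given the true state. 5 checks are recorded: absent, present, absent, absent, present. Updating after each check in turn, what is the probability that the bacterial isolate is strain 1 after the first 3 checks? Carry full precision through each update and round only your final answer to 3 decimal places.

0.883

Each posterior becomes the prior for the next update.
After 'absent': P(strain 1) = 0.85·0.8500 / (0.85·0.8500 + 0.9·0.1500) ≈ 0.8426
After 'present': P(strain 1) = 0.15·0.8426 / (0.15·0.8426 + 0.1·0.1574) ≈ 0.8892
After 'absent': P(strain 1) = 0.85·0.8892 / (0.85·0.8892 + 0.9·0.1108) ≈ 0.8835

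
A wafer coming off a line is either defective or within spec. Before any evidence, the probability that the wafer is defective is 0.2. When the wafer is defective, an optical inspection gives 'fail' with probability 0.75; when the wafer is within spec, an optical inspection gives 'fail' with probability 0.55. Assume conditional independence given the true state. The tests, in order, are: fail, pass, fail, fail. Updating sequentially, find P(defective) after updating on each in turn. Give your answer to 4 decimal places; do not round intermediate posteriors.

After 'fail': P(defective) = 0.75·0.2000 / (0.75·0.2000 + 0.55·0.8000) ≈ 0.2542
After 'pass': P(defective) = 0.25·0.2542 / (0.25·0.2542 + 0.45·0.7458) ≈ 0.1592
After 'fail': P(defective) = 0.75·0.1592 / (0.75·0.1592 + 0.55·0.8408) ≈ 0.2053
After 'fail': P(defective) = 0.75·0.2053 / (0.75·0.2053 + 0.55·0.7947) ≈ 0.2605

0.2605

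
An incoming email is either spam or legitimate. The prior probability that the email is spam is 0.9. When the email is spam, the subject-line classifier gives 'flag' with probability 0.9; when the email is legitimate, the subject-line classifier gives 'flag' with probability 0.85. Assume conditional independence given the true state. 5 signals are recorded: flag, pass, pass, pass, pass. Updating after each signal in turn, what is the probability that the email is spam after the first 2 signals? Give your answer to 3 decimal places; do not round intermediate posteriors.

After 'flag': P(spam) = 0.9·0.9000 / (0.9·0.9000 + 0.85·0.1000) ≈ 0.9050
After 'pass': P(spam) = 0.1·0.9050 / (0.1·0.9050 + 0.15·0.0950) ≈ 0.8640

0.864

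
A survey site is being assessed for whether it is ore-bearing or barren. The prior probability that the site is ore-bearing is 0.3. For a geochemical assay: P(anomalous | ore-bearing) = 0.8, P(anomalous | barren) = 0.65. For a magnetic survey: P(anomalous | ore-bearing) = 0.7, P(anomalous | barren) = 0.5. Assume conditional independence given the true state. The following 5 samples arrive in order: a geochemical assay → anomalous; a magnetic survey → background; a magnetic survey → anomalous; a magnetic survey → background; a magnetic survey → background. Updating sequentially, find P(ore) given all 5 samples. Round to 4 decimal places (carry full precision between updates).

After a geochemical assay='anomalous': P(ore) = 0.8·0.3000 / (0.8·0.3000 + 0.65·0.7000) ≈ 0.3453
After a magnetic survey='background': P(ore) = 0.3·0.3453 / (0.3·0.3453 + 0.5·0.6547) ≈ 0.2404
After a magnetic survey='anomalous': P(ore) = 0.7·0.2404 / (0.7·0.2404 + 0.5·0.7596) ≈ 0.3070
After a magnetic survey='background': P(ore) = 0.3·0.3070 / (0.3·0.3070 + 0.5·0.6930) ≈ 0.2100
After a magnetic survey='background': P(ore) = 0.3·0.2100 / (0.3·0.2100 + 0.5·0.7900) ≈ 0.1376

0.1376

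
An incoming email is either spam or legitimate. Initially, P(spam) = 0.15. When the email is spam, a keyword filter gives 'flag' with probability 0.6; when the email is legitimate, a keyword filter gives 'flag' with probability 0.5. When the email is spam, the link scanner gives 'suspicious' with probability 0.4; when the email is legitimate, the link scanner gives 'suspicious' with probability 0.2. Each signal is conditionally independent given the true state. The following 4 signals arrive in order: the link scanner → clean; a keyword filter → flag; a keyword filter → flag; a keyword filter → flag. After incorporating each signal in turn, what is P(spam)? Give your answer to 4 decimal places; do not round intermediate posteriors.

Each posterior becomes the prior for the next update.
After the link scanner='clean': P(spam) = 0.6·0.1500 / (0.6·0.1500 + 0.8·0.8500) ≈ 0.1169
After a keyword filter='flag': P(spam) = 0.6·0.1169 / (0.6·0.1169 + 0.5·0.8831) ≈ 0.1371
After a keyword filter='flag': P(spam) = 0.6·0.1371 / (0.6·0.1371 + 0.5·0.8629) ≈ 0.1601
After a keyword filter='flag': P(spam) = 0.6·0.1601 / (0.6·0.1601 + 0.5·0.8399) ≈ 0.1861

0.1861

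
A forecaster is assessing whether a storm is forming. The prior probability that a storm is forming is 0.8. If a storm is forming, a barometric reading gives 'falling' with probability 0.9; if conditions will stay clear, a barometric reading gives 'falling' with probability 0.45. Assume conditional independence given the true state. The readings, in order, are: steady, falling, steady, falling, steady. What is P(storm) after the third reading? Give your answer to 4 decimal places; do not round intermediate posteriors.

0.2092

After 'steady': P(storm) = 0.1·0.8000 / (0.1·0.8000 + 0.55·0.2000) ≈ 0.4211
After 'falling': P(storm) = 0.9·0.4211 / (0.9·0.4211 + 0.45·0.5789) ≈ 0.5926
After 'steady': P(storm) = 0.1·0.5926 / (0.1·0.5926 + 0.55·0.4074) ≈ 0.2092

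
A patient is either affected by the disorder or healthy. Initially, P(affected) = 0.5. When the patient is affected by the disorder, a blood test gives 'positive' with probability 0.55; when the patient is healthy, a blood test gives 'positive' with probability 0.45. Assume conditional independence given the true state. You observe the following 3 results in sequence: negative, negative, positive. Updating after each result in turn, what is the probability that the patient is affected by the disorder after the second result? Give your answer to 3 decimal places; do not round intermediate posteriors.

0.401

Apply Bayes' rule sequentially, carrying P(affected) forward.
After 'negative': P(affected) = 0.45·0.5000 / (0.45·0.5000 + 0.55·0.5000) ≈ 0.4500
After 'negative': P(affected) = 0.45·0.4500 / (0.45·0.4500 + 0.55·0.5500) ≈ 0.4010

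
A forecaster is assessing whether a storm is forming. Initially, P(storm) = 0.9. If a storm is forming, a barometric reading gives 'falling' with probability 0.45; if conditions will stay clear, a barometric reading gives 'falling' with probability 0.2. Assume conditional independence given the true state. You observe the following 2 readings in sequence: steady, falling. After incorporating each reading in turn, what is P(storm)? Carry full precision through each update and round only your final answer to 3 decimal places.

0.933

After 'steady': P(storm) = 0.55·0.9000 / (0.55·0.9000 + 0.8·0.1000) ≈ 0.8609
After 'falling': P(storm) = 0.45·0.8609 / (0.45·0.8609 + 0.2·0.1391) ≈ 0.9330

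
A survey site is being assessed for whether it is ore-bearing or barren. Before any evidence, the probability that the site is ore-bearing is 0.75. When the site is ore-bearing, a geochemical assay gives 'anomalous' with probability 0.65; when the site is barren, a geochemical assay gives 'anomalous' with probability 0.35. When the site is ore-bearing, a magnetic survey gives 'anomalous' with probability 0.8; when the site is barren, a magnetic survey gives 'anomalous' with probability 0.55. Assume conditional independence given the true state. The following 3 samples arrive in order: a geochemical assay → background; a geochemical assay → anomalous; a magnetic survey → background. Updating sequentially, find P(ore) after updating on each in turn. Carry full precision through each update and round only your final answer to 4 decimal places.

Apply Bayes' rule sequentially, carrying P(ore) forward.
After a geochemical assay='background': P(ore) = 0.35·0.7500 / (0.35·0.7500 + 0.65·0.2500) ≈ 0.6176
After a geochemical assay='anomalous': P(ore) = 0.65·0.6176 / (0.65·0.6176 + 0.35·0.3824) ≈ 0.7500
After a magnetic survey='background': P(ore) = 0.2·0.7500 / (0.2·0.7500 + 0.45·0.2500) ≈ 0.5714

0.5714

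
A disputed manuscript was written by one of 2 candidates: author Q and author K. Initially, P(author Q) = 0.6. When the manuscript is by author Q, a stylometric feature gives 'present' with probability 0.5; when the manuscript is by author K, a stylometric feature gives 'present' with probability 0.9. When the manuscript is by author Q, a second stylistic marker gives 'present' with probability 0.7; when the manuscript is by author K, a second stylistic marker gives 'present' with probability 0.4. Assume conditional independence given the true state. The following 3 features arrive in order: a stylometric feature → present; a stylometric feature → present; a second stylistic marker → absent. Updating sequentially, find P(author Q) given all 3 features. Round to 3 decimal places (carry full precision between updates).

After a stylometric feature='present': P(author Q) = 0.5·0.6000 / (0.5·0.6000 + 0.9·0.4000) ≈ 0.4545
After a stylometric feature='present': P(author Q) = 0.5·0.4545 / (0.5·0.4545 + 0.9·0.5455) ≈ 0.3165
After a second stylistic marker='absent': P(author Q) = 0.3·0.3165 / (0.3·0.3165 + 0.6·0.6835) ≈ 0.1880

0.188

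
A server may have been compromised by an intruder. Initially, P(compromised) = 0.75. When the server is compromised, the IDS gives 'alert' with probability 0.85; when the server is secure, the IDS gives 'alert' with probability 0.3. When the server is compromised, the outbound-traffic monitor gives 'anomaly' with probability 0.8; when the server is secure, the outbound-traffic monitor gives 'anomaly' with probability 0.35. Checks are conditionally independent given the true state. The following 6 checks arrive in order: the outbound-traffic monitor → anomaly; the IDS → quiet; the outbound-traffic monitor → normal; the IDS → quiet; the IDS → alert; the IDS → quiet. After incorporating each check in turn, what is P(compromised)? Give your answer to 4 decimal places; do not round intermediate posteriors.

0.0556

After the outbound-traffic monitor='anomaly': P(compromised) = 0.8·0.7500 / (0.8·0.7500 + 0.35·0.2500) ≈ 0.8727
After the IDS='quiet': P(compromised) = 0.15·0.8727 / (0.15·0.8727 + 0.7·0.1273) ≈ 0.5950
After the outbound-traffic monitor='normal': P(compromised) = 0.2·0.5950 / (0.2·0.5950 + 0.65·0.4050) ≈ 0.3114
After the IDS='quiet': P(compromised) = 0.15·0.3114 / (0.15·0.3114 + 0.7·0.6886) ≈ 0.0883
After the IDS='alert': P(compromised) = 0.85·0.0883 / (0.85·0.0883 + 0.3·0.9117) ≈ 0.2154
After the IDS='quiet': P(compromised) = 0.15·0.2154 / (0.15·0.2154 + 0.7·0.7846) ≈ 0.0556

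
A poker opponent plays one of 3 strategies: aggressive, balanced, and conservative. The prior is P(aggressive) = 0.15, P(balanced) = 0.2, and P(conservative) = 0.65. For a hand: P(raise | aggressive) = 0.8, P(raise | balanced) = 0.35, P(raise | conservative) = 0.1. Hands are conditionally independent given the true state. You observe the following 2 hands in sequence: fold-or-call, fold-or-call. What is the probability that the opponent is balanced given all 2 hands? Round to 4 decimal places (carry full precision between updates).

After 'fold-or-call': normaliser = 0.2·0.1500 + 0.65·0.2000 + 0.9·0.6500; P(aggressive) ≈ 0.0403, P(balanced) ≈ 0.1745, P(conservative) ≈ 0.7852
After 'fold-or-call': normaliser = 0.2·0.0403 + 0.65·0.1745 + 0.9·0.7852; P(aggressive) ≈ 0.0097, P(balanced) ≈ 0.1370, P(conservative) ≈ 0.8533

0.1370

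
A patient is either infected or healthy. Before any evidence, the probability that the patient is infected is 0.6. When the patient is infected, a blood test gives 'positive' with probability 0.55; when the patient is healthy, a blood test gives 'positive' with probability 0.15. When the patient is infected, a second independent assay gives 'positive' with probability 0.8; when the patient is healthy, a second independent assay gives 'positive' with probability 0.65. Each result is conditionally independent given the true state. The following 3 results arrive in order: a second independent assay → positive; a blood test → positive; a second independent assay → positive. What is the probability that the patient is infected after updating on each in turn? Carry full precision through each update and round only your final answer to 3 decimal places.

Each posterior becomes the prior for the next update.
After a second independent assay='positive': P(infected) = 0.8·0.6000 / (0.8·0.6000 + 0.65·0.4000) ≈ 0.6486
After a blood test='positive': P(infected) = 0.55·0.6486 / (0.55·0.6486 + 0.15·0.3514) ≈ 0.8713
After a second independent assay='positive': P(infected) = 0.8·0.8713 / (0.8·0.8713 + 0.65·0.1287) ≈ 0.8928

0.893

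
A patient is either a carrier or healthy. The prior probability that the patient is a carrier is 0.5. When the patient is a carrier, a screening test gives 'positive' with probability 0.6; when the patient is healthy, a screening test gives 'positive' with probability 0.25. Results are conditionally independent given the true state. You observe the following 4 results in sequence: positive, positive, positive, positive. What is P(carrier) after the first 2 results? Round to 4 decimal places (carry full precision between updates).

After 'positive': P(carrier) = 0.6·0.5000 / (0.6·0.5000 + 0.25·0.5000) ≈ 0.7059
After 'positive': P(carrier) = 0.6·0.7059 / (0.6·0.7059 + 0.25·0.2941) ≈ 0.8521

0.8521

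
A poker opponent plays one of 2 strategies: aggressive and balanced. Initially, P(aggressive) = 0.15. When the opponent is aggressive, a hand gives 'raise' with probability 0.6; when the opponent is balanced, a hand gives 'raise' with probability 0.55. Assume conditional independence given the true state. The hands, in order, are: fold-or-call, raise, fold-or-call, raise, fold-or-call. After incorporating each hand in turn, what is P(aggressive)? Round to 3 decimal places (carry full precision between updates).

Each posterior becomes the prior for the next update.
After 'fold-or-call': P(aggressive) = 0.4·0.1500 / (0.4·0.1500 + 0.45·0.8500) ≈ 0.1356
After 'raise': P(aggressive) = 0.6·0.1356 / (0.6·0.1356 + 0.55·0.8644) ≈ 0.1461
After 'fold-or-call': P(aggressive) = 0.4·0.1461 / (0.4·0.1461 + 0.45·0.8539) ≈ 0.1320
After 'raise': P(aggressive) = 0.6·0.1320 / (0.6·0.1320 + 0.55·0.8680) ≈ 0.1423
After 'fold-or-call': P(aggressive) = 0.4·0.1423 / (0.4·0.1423 + 0.45·0.8577) ≈ 0.1285

0.129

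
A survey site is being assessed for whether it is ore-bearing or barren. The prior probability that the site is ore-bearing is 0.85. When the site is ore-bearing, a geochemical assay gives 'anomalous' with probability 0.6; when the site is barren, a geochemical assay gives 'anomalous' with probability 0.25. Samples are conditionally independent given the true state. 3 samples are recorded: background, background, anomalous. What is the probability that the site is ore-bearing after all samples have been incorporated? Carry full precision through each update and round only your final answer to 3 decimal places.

0.795

After 'background': P(ore) = 0.4·0.8500 / (0.4·0.8500 + 0.75·0.1500) ≈ 0.7514
After 'background': P(ore) = 0.4·0.7514 / (0.4·0.7514 + 0.75·0.2486) ≈ 0.6171
After 'anomalous': P(ore) = 0.6·0.6171 / (0.6·0.6171 + 0.25·0.3829) ≈ 0.7946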